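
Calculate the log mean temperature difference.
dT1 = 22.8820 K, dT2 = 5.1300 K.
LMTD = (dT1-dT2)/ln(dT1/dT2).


dT1/dT2 = 4.4604
ln(dT1/dT2) = 1.4952
LMTD = 17.7520 / 1.4952 = 11.8723 K

11.8723 K


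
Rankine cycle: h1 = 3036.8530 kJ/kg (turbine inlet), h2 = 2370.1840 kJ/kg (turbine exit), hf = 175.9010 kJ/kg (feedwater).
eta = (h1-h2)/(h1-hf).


W = 666.6690 kJ/kg
Q_in = 2860.9520 kJ/kg
eta = 0.2330 = 23.3023%

eta = 23.3023%


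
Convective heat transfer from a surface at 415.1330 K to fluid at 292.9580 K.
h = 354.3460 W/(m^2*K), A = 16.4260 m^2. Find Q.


dT = 122.1750 K
Q = 354.3460 * 16.4260 * 122.1750 = 711118.0476 W

711118.0476 W


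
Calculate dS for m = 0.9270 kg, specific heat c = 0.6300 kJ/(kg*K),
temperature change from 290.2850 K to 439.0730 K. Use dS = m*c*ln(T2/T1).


T2/T1 = 1.5126
ln(T2/T1) = 0.4138
dS = 0.9270 * 0.6300 * 0.4138 = 0.2417 kJ/K

0.2417 kJ/K


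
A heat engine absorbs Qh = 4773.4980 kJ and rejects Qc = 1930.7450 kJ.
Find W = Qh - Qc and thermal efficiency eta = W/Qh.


W = 4773.4980 - 1930.7450 = 2842.7530 kJ
eta = 2842.7530 / 4773.4980 = 0.5955 = 59.5528%

W = 2842.7530 kJ, eta = 59.5528%


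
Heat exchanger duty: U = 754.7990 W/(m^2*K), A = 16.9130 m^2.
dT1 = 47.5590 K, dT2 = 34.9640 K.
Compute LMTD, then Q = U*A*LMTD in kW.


LMTD = 40.9391 K
Q = 754.7990 * 16.9130 * 40.9391 = 522625.1129 W = 522.6251 kW

522.6251 kW


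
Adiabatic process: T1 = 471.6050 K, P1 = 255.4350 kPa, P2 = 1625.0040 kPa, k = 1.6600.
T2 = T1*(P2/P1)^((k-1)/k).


(k-1)/k = 0.3976
(P2/P1)^exp = 2.0869
T2 = 471.6050 * 2.0869 = 984.1736 K

984.1736 K


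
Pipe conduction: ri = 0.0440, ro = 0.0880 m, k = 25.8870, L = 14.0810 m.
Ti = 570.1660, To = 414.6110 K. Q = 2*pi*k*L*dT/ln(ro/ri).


dT = 155.5550 K
ln(ro/ri) = 0.6931
Q = 2*pi*25.8870*14.0810*155.5550 / 0.6931 = 513988.7397 W

513988.7397 W


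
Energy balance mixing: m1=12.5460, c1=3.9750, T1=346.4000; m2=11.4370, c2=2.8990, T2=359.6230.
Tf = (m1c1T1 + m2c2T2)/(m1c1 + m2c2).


num = 29198.7002
den = 83.0262
Tf = 351.6805 K

351.6805 K


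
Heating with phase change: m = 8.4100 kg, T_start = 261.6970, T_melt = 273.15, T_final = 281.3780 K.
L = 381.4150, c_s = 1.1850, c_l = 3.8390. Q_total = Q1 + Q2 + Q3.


Q1 (sensible, solid) = 8.4100 * 1.1850 * 11.4530 = 114.1389 kJ
Q2 (latent) = 8.4100 * 381.4150 = 3207.7002 kJ
Q3 (sensible, liquid) = 8.4100 * 3.8390 * 8.2280 = 265.6491 kJ
Q_total = 3587.4882 kJ

3587.4882 kJ


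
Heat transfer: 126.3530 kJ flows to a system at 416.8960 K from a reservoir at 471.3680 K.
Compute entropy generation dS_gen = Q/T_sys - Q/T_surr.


dS_sys = 126.3530/416.8960 = 0.3031 kJ/K
dS_surr = -126.3530/471.3680 = -0.2681 kJ/K
dS_gen = 0.3031 - 0.2681 = 0.0350 kJ/K (irreversible)

dS_gen = 0.0350 kJ/K, irreversible


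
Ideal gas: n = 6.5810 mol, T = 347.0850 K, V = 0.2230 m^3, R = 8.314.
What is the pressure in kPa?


P = nRT/V = 6.5810 * 8.314 * 347.0850 / 0.2230
= 18990.5593 / 0.2230 = 85159.4589 Pa = 85.1595 kPa

85.1595 kPa


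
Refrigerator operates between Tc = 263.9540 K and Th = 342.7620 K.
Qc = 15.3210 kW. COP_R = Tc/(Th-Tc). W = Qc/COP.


COP = 263.9540 / 78.8080 = 3.3493
W = 15.3210 / 3.3493 = 4.5743 kW

COP = 3.3493, W = 4.5743 kW


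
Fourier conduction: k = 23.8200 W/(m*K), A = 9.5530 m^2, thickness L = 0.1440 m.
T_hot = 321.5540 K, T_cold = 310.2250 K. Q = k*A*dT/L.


dT = 11.3290 K
Q = 23.8200 * 9.5530 * 11.3290 / 0.1440 = 17902.3737 W

17902.3737 W


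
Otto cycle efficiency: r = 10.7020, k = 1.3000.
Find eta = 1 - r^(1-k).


r^(k-1) = 2.0363
eta = 1 - 1/2.0363 = 0.5089 = 50.8911%

50.8911%


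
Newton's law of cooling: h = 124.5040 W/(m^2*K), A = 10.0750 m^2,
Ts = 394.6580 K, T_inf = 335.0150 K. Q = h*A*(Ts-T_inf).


dT = 59.6430 K
Q = 124.5040 * 10.0750 * 59.6430 = 74814.8551 W

74814.8551 W


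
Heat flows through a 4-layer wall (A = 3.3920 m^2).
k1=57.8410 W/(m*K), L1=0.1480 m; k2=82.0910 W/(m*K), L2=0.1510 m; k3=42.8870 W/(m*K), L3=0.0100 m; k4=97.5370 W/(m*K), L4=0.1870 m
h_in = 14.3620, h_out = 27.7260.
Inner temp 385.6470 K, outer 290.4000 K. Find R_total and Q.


R_conv_in = 1/(14.3620*3.3920) = 0.0205
R_1 = 0.1480/(57.8410*3.3920) = 0.0008
R_2 = 0.1510/(82.0910*3.3920) = 0.0005
R_3 = 0.0100/(42.8870*3.3920) = 6.8741e-05
R_4 = 0.1870/(97.5370*3.3920) = 0.0006
R_conv_out = 1/(27.7260*3.3920) = 0.0106
R_total = 0.0331 K/W
Q = 95.2470 / 0.0331 = 2878.3536 W

R_total = 0.0331 K/W, Q = 2878.3536 W


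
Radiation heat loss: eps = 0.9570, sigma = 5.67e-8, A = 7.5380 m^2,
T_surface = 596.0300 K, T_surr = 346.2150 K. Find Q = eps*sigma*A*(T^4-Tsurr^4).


T^4 = 1.2620e+11
Tsurr^4 = 1.4368e+10
Q = 0.9570 * 5.67e-8 * 7.5380 * 1.1184e+11 = 45743.9513 W

45743.9513 W


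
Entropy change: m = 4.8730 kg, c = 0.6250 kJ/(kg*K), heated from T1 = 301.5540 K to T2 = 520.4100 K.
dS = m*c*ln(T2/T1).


T2/T1 = 1.7258
ln(T2/T1) = 0.5457
dS = 4.8730 * 0.6250 * 0.5457 = 1.6619 kJ/K

1.6619 kJ/K


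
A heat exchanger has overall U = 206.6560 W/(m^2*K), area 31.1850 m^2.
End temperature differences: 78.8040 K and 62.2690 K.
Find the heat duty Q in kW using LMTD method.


LMTD = 70.2123 K
Q = 206.6560 * 31.1850 * 70.2123 = 452487.8976 W = 452.4879 kW

452.4879 kW


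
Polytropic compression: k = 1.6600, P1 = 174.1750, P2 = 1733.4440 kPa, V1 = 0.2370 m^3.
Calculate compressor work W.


(k-1)/k = 0.3976
(P2/P1)^exp = 2.4932
W = 2.5152 * 174.1750 * 0.2370 * (2.4932 - 1) = 155.0349 kJ

155.0349 kJ


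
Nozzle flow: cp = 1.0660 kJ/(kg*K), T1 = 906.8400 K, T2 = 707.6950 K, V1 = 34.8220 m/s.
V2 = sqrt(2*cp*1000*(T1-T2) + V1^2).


dT = 199.1450 K
2*cp*1000*dT = 424577.1400
V1^2 = 1212.5717
V2 = sqrt(425789.7117) = 652.5256 m/s

652.5256 m/s


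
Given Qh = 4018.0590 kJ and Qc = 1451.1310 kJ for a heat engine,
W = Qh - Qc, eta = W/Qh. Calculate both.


W = 4018.0590 - 1451.1310 = 2566.9280 kJ
eta = 2566.9280 / 4018.0590 = 0.6388 = 63.8848%

W = 2566.9280 kJ, eta = 63.8848%


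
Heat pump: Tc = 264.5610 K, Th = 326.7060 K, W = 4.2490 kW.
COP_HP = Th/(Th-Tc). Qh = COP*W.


COP = 326.7060 / 62.1450 = 5.2572
Qh = 5.2572 * 4.2490 = 22.3377 kW

COP = 5.2572, Qh = 22.3377 kW


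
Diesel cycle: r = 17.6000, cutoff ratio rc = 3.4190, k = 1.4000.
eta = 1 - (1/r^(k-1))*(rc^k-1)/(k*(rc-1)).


r^(k-1) = 3.1492
rc^k = 5.5906
eta = 0.5696 = 56.9572%

56.9572%


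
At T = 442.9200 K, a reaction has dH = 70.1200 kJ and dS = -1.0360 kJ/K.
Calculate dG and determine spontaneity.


T*dS = 442.9200 * -1.0360 = -458.8651 kJ
dG = 70.1200 + 458.8651 = 528.9851 kJ (non-spontaneous)

dG = 528.9851 kJ, non-spontaneous


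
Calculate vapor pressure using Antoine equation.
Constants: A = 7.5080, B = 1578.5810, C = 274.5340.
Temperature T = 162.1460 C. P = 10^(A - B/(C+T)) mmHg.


C+T = 436.6800
B/(C+T) = 3.6150
log10(P) = 7.5080 - 3.6150 = 3.8930
P = 10^3.8930 = 7816.9870 mmHg

7816.9870 mmHg


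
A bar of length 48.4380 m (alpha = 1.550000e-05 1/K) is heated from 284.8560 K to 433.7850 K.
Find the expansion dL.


dT = 148.9290 K
dL = 1.550000e-05 * 48.4380 * 148.9290 = 0.111814 m
L_final = 48.549814 m

dL = 0.111814 m


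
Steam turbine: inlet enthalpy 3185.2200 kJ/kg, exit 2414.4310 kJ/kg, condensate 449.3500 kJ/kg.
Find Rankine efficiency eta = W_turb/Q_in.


W = 770.7890 kJ/kg
Q_in = 2735.8700 kJ/kg
eta = 0.2817 = 28.1735%

eta = 28.1735%


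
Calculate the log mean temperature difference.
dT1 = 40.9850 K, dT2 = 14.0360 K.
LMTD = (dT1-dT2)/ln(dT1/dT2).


dT1/dT2 = 2.9200
ln(dT1/dT2) = 1.0716
LMTD = 26.9490 / 1.0716 = 25.1488 K

25.1488 K


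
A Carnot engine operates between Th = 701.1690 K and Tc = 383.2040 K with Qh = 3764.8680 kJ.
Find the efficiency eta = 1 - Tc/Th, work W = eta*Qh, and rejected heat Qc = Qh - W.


eta = 1 - 383.2040/701.1690 = 0.4535
W = 0.4535 * 3764.8680 = 1707.2863 kJ
Qc = 3764.8680 - 1707.2863 = 2057.5817 kJ

eta = 45.3478%, W = 1707.2863 kJ, Qc = 2057.5817 kJ


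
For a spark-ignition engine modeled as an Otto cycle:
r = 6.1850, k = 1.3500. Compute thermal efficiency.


r^(k-1) = 1.8922
eta = 1 - 1/1.8922 = 0.4715 = 47.1517%

47.1517%


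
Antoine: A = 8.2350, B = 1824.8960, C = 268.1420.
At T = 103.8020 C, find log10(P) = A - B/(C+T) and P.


C+T = 371.9440
B/(C+T) = 4.9064
log10(P) = 8.2350 - 4.9064 = 3.3286
P = 10^3.3286 = 2131.2137 mmHg

2131.2137 mmHg


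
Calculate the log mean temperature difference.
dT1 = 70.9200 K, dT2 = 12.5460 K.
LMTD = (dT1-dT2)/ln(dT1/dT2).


dT1/dT2 = 5.6528
ln(dT1/dT2) = 1.7322
LMTD = 58.3740 / 1.7322 = 33.7003 K

33.7003 K


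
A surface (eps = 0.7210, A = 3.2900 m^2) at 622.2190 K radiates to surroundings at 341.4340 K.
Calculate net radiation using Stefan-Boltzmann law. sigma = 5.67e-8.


T^4 = 1.4989e+11
Tsurr^4 = 1.3590e+10
Q = 0.7210 * 5.67e-8 * 3.2900 * 1.3630e+11 = 18331.9969 W

18331.9969 W


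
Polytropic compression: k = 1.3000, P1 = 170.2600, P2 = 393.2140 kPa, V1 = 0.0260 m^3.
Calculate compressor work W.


(k-1)/k = 0.2308
(P2/P1)^exp = 1.2131
W = 4.3333 * 170.2600 * 0.0260 * (1.2131 - 1) = 4.0874 kJ

4.0874 kJ


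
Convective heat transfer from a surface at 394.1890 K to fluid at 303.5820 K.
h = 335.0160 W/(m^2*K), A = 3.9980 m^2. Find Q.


dT = 90.6070 K
Q = 335.0160 * 3.9980 * 90.6070 = 121358.4693 W

121358.4693 W


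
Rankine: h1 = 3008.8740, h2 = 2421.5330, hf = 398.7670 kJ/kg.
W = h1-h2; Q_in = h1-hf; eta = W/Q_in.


W = 587.3410 kJ/kg
Q_in = 2610.1070 kJ/kg
eta = 0.2250 = 22.5026%

eta = 22.5026%


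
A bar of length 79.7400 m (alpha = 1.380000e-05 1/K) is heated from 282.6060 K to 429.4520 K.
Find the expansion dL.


dT = 146.8460 K
dL = 1.380000e-05 * 79.7400 * 146.8460 = 0.161591 m
L_final = 79.901591 m

dL = 0.161591 m


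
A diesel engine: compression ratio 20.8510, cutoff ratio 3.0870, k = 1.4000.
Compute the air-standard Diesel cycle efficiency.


r^(k-1) = 3.3702
rc^k = 4.8456
eta = 0.6095 = 60.9458%

60.9458%


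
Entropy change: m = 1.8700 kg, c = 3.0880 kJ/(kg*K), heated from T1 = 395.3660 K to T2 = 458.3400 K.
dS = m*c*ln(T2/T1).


T2/T1 = 1.1593
ln(T2/T1) = 0.1478
dS = 1.8700 * 3.0880 * 0.1478 = 0.8535 kJ/K

0.8535 kJ/K


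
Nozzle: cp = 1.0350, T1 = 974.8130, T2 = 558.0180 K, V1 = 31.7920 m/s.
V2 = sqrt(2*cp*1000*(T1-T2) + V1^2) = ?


dT = 416.7950 K
2*cp*1000*dT = 862765.6500
V1^2 = 1010.7313
V2 = sqrt(863776.3813) = 929.3957 m/s

929.3957 m/s


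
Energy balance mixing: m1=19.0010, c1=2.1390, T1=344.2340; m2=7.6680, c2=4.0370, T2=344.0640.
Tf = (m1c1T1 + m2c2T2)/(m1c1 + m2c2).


num = 24641.4978
den = 71.5989
Tf = 344.1605 K

344.1605 K


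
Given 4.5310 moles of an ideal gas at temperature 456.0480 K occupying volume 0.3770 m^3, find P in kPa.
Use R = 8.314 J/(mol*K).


P = nRT/V = 4.5310 * 8.314 * 456.0480 / 0.3770
= 17179.6629 / 0.3770 = 45569.3976 Pa = 45.5694 kPa

45.5694 kPa


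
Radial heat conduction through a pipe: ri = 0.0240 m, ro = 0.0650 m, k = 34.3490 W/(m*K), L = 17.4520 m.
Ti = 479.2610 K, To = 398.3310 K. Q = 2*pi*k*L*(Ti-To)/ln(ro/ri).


dT = 80.9300 K
ln(ro/ri) = 0.9963
Q = 2*pi*34.3490*17.4520*80.9300 / 0.9963 = 305945.4540 W

305945.4540 W


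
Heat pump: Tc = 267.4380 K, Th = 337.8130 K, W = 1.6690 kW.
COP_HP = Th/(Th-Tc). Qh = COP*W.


COP = 337.8130 / 70.3750 = 4.8002
Qh = 4.8002 * 1.6690 = 8.0115 kW

COP = 4.8002, Qh = 8.0115 kW


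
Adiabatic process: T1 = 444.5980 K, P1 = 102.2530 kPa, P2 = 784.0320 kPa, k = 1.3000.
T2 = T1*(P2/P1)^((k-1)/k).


(k-1)/k = 0.2308
(P2/P1)^exp = 1.6001
T2 = 444.5980 * 1.6001 = 711.4089 K

711.4089 K


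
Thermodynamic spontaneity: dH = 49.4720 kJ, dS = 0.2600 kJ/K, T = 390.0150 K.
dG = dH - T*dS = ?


T*dS = 390.0150 * 0.2600 = 101.4039 kJ
dG = 49.4720 - 101.4039 = -51.9319 kJ (spontaneous)

dG = -51.9319 kJ, spontaneous


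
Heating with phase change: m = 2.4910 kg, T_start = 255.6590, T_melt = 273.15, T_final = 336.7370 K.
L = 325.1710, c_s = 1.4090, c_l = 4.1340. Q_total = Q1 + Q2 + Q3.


Q1 (sensible, solid) = 2.4910 * 1.4090 * 17.4910 = 61.3902 kJ
Q2 (latent) = 2.4910 * 325.1710 = 810.0010 kJ
Q3 (sensible, liquid) = 2.4910 * 4.1340 * 63.5870 = 654.8058 kJ
Q_total = 1526.1970 kJ

1526.1970 kJ


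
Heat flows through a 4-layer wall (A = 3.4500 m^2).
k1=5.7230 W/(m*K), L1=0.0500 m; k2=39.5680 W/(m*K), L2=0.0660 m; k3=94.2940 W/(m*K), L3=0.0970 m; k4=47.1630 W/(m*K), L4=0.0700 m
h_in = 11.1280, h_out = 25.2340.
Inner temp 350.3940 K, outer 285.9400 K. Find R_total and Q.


R_conv_in = 1/(11.1280*3.4500) = 0.0260
R_1 = 0.0500/(5.7230*3.4500) = 0.0025
R_2 = 0.0660/(39.5680*3.4500) = 0.0005
R_3 = 0.0970/(94.2940*3.4500) = 0.0003
R_4 = 0.0700/(47.1630*3.4500) = 0.0004
R_conv_out = 1/(25.2340*3.4500) = 0.0115
R_total = 0.0413 K/W
Q = 64.4540 / 0.0413 = 1561.4505 W

R_total = 0.0413 K/W, Q = 1561.4505 W


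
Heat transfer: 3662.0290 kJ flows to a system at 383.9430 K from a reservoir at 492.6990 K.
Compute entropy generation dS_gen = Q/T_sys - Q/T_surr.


dS_sys = 3662.0290/383.9430 = 9.5379 kJ/K
dS_surr = -3662.0290/492.6990 = -7.4326 kJ/K
dS_gen = 9.5379 - 7.4326 = 2.1054 kJ/K (irreversible)

dS_gen = 2.1054 kJ/K, irreversible


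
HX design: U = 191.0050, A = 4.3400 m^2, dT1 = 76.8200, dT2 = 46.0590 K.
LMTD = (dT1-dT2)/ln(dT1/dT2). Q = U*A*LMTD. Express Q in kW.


LMTD = 60.1339 K
Q = 191.0050 * 4.3400 * 60.1339 = 49848.6905 W = 49.8487 kW

49.8487 kW


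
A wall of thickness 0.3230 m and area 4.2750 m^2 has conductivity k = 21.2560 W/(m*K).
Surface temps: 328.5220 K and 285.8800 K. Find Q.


dT = 42.6420 K
Q = 21.2560 * 4.2750 * 42.6420 / 0.3230 = 11996.4488 W

11996.4488 W


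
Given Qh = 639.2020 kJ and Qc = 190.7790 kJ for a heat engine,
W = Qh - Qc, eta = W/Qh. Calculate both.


W = 639.2020 - 190.7790 = 448.4230 kJ
eta = 448.4230 / 639.2020 = 0.7015 = 70.1536%

W = 448.4230 kJ, eta = 70.1536%


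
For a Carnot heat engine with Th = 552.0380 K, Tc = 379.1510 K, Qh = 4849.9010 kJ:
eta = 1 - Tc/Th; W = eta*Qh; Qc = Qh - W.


eta = 1 - 379.1510/552.0380 = 0.3132
W = 0.3132 * 4849.9010 = 1518.8897 kJ
Qc = 4849.9010 - 1518.8897 = 3331.0113 kJ

eta = 31.3180%, W = 1518.8897 kJ, Qc = 3331.0113 kJ


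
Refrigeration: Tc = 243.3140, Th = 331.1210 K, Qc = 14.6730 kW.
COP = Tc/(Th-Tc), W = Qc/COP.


COP = 243.3140 / 87.8070 = 2.7710
W = 14.6730 / 2.7710 = 5.2952 kW

COP = 2.7710, W = 5.2952 kW


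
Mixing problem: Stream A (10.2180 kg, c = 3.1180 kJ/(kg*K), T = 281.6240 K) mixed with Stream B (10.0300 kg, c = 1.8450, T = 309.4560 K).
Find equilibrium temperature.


num = 14699.0545
den = 50.3651
Tf = 291.8502 K

291.8502 K


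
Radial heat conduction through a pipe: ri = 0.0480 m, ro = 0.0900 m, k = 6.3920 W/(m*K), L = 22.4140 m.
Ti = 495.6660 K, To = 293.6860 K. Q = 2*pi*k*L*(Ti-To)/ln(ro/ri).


dT = 201.9800 K
ln(ro/ri) = 0.6286
Q = 2*pi*6.3920*22.4140*201.9800 / 0.6286 = 289243.7682 W

289243.7682 W


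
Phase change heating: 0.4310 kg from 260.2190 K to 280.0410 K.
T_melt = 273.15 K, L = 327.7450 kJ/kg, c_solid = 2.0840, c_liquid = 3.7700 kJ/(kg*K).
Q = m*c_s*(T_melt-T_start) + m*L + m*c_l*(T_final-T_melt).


Q1 (sensible, solid) = 0.4310 * 2.0840 * 12.9310 = 11.6147 kJ
Q2 (latent) = 0.4310 * 327.7450 = 141.2581 kJ
Q3 (sensible, liquid) = 0.4310 * 3.7700 * 6.8910 = 11.1970 kJ
Q_total = 164.0698 kJ

164.0698 kJ


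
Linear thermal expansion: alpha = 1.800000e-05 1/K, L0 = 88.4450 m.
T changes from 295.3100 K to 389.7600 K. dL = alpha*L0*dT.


dT = 94.4500 K
dL = 1.800000e-05 * 88.4450 * 94.4500 = 0.150365 m
L_final = 88.595365 m

dL = 0.150365 m


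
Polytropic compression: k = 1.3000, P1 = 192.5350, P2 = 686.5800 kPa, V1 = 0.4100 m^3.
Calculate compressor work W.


(k-1)/k = 0.2308
(P2/P1)^exp = 1.3410
W = 4.3333 * 192.5350 * 0.4100 * (1.3410 - 1) = 116.6436 kJ

116.6436 kJ


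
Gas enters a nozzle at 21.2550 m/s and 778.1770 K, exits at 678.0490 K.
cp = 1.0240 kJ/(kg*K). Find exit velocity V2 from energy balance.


dT = 100.1280 K
2*cp*1000*dT = 205062.1440
V1^2 = 451.7750
V2 = sqrt(205513.9190) = 453.3364 m/s

453.3364 m/s


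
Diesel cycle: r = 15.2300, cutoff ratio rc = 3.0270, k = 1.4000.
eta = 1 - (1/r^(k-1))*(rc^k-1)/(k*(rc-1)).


r^(k-1) = 2.9722
rc^k = 4.7143
eta = 0.5596 = 55.9632%

55.9632%


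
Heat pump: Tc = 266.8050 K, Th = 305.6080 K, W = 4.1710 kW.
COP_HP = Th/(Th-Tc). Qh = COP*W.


COP = 305.6080 / 38.8030 = 7.8759
Qh = 7.8759 * 4.1710 = 32.8503 kW

COP = 7.8759, Qh = 32.8503 kW


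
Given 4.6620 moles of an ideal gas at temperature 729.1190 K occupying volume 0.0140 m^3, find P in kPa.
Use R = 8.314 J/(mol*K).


P = nRT/V = 4.6620 * 8.314 * 729.1190 / 0.0140
= 28260.5562 / 0.0140 = 2018611.1569 Pa = 2018.6112 kPa

2018.6112 kPa


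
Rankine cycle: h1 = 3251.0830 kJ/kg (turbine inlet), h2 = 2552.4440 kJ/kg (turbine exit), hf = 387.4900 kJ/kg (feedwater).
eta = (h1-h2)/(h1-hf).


W = 698.6390 kJ/kg
Q_in = 2863.5930 kJ/kg
eta = 0.2440 = 24.3973%

eta = 24.3973%


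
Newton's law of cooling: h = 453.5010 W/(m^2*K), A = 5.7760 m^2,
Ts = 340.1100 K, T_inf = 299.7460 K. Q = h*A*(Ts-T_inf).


dT = 40.3640 K
Q = 453.5010 * 5.7760 * 40.3640 = 105730.3406 W

105730.3406 W


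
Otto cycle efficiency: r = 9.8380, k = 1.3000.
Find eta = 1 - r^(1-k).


r^(k-1) = 1.9855
eta = 1 - 1/1.9855 = 0.4964 = 49.6351%

49.6351%


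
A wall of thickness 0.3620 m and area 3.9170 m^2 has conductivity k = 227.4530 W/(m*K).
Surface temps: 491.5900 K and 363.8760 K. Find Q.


dT = 127.7140 K
Q = 227.4530 * 3.9170 * 127.7140 / 0.3620 = 314322.2883 W

314322.2883 W


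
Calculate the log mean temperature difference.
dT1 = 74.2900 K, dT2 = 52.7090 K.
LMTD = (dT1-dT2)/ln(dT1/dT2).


dT1/dT2 = 1.4094
ln(dT1/dT2) = 0.3432
LMTD = 21.5810 / 0.3432 = 62.8835 K

62.8835 K


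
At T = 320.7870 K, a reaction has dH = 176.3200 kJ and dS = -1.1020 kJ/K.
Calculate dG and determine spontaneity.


T*dS = 320.7870 * -1.1020 = -353.5073 kJ
dG = 176.3200 + 353.5073 = 529.8273 kJ (non-spontaneous)

dG = 529.8273 kJ, non-spontaneous


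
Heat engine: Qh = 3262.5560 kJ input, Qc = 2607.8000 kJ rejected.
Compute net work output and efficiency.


W = 3262.5560 - 2607.8000 = 654.7560 kJ
eta = 654.7560 / 3262.5560 = 0.2007 = 20.0688%

W = 654.7560 kJ, eta = 20.0688%


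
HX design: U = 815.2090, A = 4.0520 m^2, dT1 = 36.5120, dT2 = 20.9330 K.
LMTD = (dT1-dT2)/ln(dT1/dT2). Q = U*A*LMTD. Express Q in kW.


LMTD = 28.0040 K
Q = 815.2090 * 4.0520 * 28.0040 = 92503.4440 W = 92.5034 kW

92.5034 kW


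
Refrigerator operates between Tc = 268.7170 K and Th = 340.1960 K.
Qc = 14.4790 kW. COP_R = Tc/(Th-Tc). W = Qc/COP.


COP = 268.7170 / 71.4790 = 3.7594
W = 14.4790 / 3.7594 = 3.8514 kW

COP = 3.7594, W = 3.8514 kW


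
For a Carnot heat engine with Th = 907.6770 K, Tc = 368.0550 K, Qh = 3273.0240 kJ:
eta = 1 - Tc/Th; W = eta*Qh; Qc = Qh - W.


eta = 1 - 368.0550/907.6770 = 0.5945
W = 0.5945 * 3273.0240 = 1945.8417 kJ
Qc = 3273.0240 - 1945.8417 = 1327.1823 kJ

eta = 59.4509%, W = 1945.8417 kJ, Qc = 1327.1823 kJ


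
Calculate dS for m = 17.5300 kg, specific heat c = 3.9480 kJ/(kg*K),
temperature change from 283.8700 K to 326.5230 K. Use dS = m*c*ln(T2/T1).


T2/T1 = 1.1503
ln(T2/T1) = 0.1400
dS = 17.5300 * 3.9480 * 0.1400 = 9.6881 kJ/K

9.6881 kJ/K


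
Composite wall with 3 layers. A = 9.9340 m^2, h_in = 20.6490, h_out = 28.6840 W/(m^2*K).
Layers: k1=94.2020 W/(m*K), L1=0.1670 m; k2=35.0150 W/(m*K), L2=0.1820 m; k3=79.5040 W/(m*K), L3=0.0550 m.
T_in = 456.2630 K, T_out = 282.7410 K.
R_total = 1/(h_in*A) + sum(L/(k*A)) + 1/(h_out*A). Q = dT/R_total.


R_conv_in = 1/(20.6490*9.9340) = 0.0049
R_1 = 0.1670/(94.2020*9.9340) = 0.0002
R_2 = 0.1820/(35.0150*9.9340) = 0.0005
R_3 = 0.0550/(79.5040*9.9340) = 6.9639e-05
R_conv_out = 1/(28.6840*9.9340) = 0.0035
R_total = 0.0092 K/W
Q = 173.5220 / 0.0092 = 18952.1882 W

R_total = 0.0092 K/W, Q = 18952.1882 W


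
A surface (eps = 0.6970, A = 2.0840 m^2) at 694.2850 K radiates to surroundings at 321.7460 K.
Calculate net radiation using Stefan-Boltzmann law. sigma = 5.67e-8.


T^4 = 2.3235e+11
Tsurr^4 = 1.0716e+10
Q = 0.6970 * 5.67e-8 * 2.0840 * 2.2164e+11 = 18253.9911 W

18253.9911 W


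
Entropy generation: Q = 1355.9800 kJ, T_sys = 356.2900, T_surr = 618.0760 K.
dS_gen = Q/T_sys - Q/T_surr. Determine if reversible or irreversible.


dS_sys = 1355.9800/356.2900 = 3.8058 kJ/K
dS_surr = -1355.9800/618.0760 = -2.1939 kJ/K
dS_gen = 3.8058 - 2.1939 = 1.6120 kJ/K (irreversible)

dS_gen = 1.6120 kJ/K, irreversible


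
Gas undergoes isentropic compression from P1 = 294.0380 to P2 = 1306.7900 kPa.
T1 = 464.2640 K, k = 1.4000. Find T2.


(k-1)/k = 0.2857
(P2/P1)^exp = 1.5314
T2 = 464.2640 * 1.5314 = 710.9702 K

710.9702 K


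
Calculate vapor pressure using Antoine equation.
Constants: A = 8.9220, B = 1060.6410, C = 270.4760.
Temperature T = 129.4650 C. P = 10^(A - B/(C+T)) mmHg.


C+T = 399.9410
B/(C+T) = 2.6520
log10(P) = 8.9220 - 2.6520 = 6.2700
P = 10^6.2700 = 1862114.2815 mmHg

1862114.2815 mmHg


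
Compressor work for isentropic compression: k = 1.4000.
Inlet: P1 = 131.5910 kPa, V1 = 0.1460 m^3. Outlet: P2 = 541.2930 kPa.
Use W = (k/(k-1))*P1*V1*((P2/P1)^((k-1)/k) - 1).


(k-1)/k = 0.2857
(P2/P1)^exp = 1.4979
W = 3.5000 * 131.5910 * 0.1460 * (1.4979 - 1) = 33.4814 kJ

33.4814 kJ


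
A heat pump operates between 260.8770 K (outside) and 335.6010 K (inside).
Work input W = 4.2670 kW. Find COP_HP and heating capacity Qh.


COP = 335.6010 / 74.7240 = 4.4912
Qh = 4.4912 * 4.2670 = 19.1640 kW

COP = 4.4912, Qh = 19.1640 kW


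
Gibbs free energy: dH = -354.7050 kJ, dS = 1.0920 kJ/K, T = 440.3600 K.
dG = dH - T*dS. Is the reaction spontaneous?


T*dS = 440.3600 * 1.0920 = 480.8731 kJ
dG = -354.7050 - 480.8731 = -835.5781 kJ (spontaneous)

dG = -835.5781 kJ, spontaneous


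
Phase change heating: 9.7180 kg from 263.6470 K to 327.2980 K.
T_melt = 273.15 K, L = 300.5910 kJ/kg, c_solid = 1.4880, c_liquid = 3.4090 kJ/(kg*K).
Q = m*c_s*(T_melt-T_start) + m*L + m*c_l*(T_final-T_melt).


Q1 (sensible, solid) = 9.7180 * 1.4880 * 9.5030 = 137.4170 kJ
Q2 (latent) = 9.7180 * 300.5910 = 2921.1433 kJ
Q3 (sensible, liquid) = 9.7180 * 3.4090 * 54.1480 = 1793.8508 kJ
Q_total = 4852.4112 kJ

4852.4112 kJ


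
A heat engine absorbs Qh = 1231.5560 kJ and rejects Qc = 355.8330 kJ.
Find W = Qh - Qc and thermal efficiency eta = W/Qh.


W = 1231.5560 - 355.8330 = 875.7230 kJ
eta = 875.7230 / 1231.5560 = 0.7111 = 71.1070%

W = 875.7230 kJ, eta = 71.1070%


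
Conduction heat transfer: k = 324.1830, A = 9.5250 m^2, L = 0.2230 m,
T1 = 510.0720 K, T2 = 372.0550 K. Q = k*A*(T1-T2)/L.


dT = 138.0170 K
Q = 324.1830 * 9.5250 * 138.0170 / 0.2230 = 1911097.9268 W

1911097.9268 W


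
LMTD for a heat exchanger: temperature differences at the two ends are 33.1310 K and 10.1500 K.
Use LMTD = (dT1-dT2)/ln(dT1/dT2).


dT1/dT2 = 3.2641
ln(dT1/dT2) = 1.1830
LMTD = 22.9810 / 1.1830 = 19.4261 K

19.4261 K


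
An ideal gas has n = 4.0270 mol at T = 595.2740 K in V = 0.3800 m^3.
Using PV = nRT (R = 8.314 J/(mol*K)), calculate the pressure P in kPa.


P = nRT/V = 4.0270 * 8.314 * 595.2740 / 0.3800
= 19930.0581 / 0.3800 = 52447.5212 Pa = 52.4475 kPa

52.4475 kPa


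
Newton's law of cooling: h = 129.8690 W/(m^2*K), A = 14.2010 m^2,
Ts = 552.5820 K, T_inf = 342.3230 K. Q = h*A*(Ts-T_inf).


dT = 210.2590 K
Q = 129.8690 * 14.2010 * 210.2590 = 387774.2963 W

387774.2963 W


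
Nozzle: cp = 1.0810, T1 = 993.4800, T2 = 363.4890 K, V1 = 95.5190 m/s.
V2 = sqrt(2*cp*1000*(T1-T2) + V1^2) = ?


dT = 629.9910 K
2*cp*1000*dT = 1362040.5420
V1^2 = 9123.8794
V2 = sqrt(1371164.4214) = 1170.9673 m/s

1170.9673 m/s


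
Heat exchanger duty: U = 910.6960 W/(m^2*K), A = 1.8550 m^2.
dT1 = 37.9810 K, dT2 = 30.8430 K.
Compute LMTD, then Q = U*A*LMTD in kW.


LMTD = 34.2883 K
Q = 910.6960 * 1.8550 * 34.2883 = 57924.5648 W = 57.9246 kW

57.9246 kW


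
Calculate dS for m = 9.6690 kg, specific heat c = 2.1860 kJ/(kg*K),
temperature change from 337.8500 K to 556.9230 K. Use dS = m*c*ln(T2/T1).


T2/T1 = 1.6484
ln(T2/T1) = 0.4998
dS = 9.6690 * 2.1860 * 0.4998 = 10.5645 kJ/K

10.5645 kJ/K


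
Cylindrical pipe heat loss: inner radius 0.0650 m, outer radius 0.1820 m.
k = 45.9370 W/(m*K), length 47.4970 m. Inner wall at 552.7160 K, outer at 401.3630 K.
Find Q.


dT = 151.3530 K
ln(ro/ri) = 1.0296
Q = 2*pi*45.9370*47.4970*151.3530 / 1.0296 = 2015222.4231 W

2015222.4231 W


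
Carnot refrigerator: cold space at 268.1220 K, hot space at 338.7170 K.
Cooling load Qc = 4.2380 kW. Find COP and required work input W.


COP = 268.1220 / 70.5950 = 3.7980
W = 4.2380 / 3.7980 = 1.1158 kW

COP = 3.7980, W = 1.1158 kW


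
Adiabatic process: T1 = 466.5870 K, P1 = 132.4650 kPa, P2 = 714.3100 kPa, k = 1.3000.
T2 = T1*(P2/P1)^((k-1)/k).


(k-1)/k = 0.2308
(P2/P1)^exp = 1.4753
T2 = 466.5870 * 1.4753 = 688.3451 K

688.3451 K


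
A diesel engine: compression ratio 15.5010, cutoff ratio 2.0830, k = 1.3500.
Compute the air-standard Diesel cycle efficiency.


r^(k-1) = 2.6099
rc^k = 2.6930
eta = 0.5563 = 55.6331%

55.6331%


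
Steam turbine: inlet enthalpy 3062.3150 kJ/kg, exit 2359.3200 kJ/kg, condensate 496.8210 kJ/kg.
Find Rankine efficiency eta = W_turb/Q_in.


W = 702.9950 kJ/kg
Q_in = 2565.4940 kJ/kg
eta = 0.2740 = 27.4019%

eta = 27.4019%


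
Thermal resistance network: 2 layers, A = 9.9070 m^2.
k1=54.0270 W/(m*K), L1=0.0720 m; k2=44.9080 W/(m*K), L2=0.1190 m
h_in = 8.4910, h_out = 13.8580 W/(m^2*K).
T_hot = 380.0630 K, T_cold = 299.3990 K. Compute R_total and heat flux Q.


R_conv_in = 1/(8.4910*9.9070) = 0.0119
R_1 = 0.0720/(54.0270*9.9070) = 0.0001
R_2 = 0.1190/(44.9080*9.9070) = 0.0003
R_conv_out = 1/(13.8580*9.9070) = 0.0073
R_total = 0.0196 K/W
Q = 80.6640 / 0.0196 = 4121.0798 W

R_total = 0.0196 K/W, Q = 4121.0798 W


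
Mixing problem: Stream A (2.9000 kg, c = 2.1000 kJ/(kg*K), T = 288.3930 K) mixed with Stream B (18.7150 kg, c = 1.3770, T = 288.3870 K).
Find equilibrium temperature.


num = 9188.2064
den = 31.8606
Tf = 288.3881 K

288.3881 K


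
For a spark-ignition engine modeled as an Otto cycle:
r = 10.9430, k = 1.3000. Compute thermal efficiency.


r^(k-1) = 2.0499
eta = 1 - 1/2.0499 = 0.5122 = 51.2181%

51.2181%


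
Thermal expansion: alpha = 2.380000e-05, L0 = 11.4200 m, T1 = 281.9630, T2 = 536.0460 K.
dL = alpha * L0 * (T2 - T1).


dT = 254.0830 K
dL = 2.380000e-05 * 11.4200 * 254.0830 = 0.069059 m
L_final = 11.489059 m

dL = 0.069059 m


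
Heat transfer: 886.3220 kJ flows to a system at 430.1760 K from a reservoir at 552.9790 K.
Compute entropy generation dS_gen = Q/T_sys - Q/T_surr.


dS_sys = 886.3220/430.1760 = 2.0604 kJ/K
dS_surr = -886.3220/552.9790 = -1.6028 kJ/K
dS_gen = 2.0604 - 1.6028 = 0.4576 kJ/K (irreversible)

dS_gen = 0.4576 kJ/K, irreversible


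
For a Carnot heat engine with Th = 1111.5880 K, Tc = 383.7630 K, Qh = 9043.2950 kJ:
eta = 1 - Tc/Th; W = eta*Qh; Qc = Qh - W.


eta = 1 - 383.7630/1111.5880 = 0.6548
W = 0.6548 * 9043.2950 = 5921.2012 kJ
Qc = 9043.2950 - 5921.2012 = 3122.0938 kJ

eta = 65.4761%, W = 5921.2012 kJ, Qc = 3122.0938 kJ


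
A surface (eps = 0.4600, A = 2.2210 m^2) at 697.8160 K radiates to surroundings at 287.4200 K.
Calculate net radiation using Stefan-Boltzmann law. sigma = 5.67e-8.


T^4 = 2.3712e+11
Tsurr^4 = 6.8245e+09
Q = 0.4600 * 5.67e-8 * 2.2210 * 2.3029e+11 = 13340.4463 W

13340.4463 W


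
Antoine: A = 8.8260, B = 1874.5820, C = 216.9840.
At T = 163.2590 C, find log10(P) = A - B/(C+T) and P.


C+T = 380.2430
B/(C+T) = 4.9300
log10(P) = 8.8260 - 4.9300 = 3.8960
P = 10^3.8960 = 7871.2200 mmHg

7871.2200 mmHg


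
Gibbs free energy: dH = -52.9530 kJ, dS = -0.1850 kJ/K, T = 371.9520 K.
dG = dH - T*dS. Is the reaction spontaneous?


T*dS = 371.9520 * -0.1850 = -68.8111 kJ
dG = -52.9530 + 68.8111 = 15.8581 kJ (non-spontaneous)

dG = 15.8581 kJ, non-spontaneous


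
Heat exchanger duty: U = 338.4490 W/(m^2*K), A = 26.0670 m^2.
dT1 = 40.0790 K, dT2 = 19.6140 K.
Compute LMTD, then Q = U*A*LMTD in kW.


LMTD = 28.6380 K
Q = 338.4490 * 26.0670 * 28.6380 = 252654.8327 W = 252.6548 kW

252.6548 kW


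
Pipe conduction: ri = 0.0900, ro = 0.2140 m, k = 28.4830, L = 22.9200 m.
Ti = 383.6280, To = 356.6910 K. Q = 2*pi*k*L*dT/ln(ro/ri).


dT = 26.9370 K
ln(ro/ri) = 0.8662
Q = 2*pi*28.4830*22.9200*26.9370 / 0.8662 = 127564.0012 W

127564.0012 W


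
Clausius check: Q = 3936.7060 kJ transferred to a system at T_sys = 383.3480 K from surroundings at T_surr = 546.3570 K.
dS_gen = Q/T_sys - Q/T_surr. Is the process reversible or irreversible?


dS_sys = 3936.7060/383.3480 = 10.2693 kJ/K
dS_surr = -3936.7060/546.3570 = -7.2054 kJ/K
dS_gen = 10.2693 - 7.2054 = 3.0639 kJ/K (irreversible)

dS_gen = 3.0639 kJ/K, irreversible


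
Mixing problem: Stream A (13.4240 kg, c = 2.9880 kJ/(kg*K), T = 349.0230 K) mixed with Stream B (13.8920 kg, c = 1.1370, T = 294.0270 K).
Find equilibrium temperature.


num = 18643.8473
den = 55.9061
Tf = 333.4849 K

333.4849 K


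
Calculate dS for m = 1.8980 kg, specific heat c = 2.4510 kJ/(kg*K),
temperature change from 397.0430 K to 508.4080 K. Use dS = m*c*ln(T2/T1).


T2/T1 = 1.2805
ln(T2/T1) = 0.2472
dS = 1.8980 * 2.4510 * 0.2472 = 1.1502 kJ/K

1.1502 kJ/K


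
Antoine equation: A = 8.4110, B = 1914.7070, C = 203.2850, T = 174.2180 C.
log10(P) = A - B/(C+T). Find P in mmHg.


C+T = 377.5030
B/(C+T) = 5.0720
log10(P) = 8.4110 - 5.0720 = 3.3390
P = 10^3.3390 = 2182.5730 mmHg

2182.5730 mmHg


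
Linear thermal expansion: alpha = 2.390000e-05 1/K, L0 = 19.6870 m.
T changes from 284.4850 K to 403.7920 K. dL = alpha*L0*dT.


dT = 119.3070 K
dL = 2.390000e-05 * 19.6870 * 119.3070 = 0.056136 m
L_final = 19.743136 m

dL = 0.056136 m


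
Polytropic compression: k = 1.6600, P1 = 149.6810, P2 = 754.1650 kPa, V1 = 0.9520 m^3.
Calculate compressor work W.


(k-1)/k = 0.3976
(P2/P1)^exp = 1.9021
W = 2.5152 * 149.6810 * 0.9520 * (1.9021 - 1) = 323.3034 kJ

323.3034 kJ


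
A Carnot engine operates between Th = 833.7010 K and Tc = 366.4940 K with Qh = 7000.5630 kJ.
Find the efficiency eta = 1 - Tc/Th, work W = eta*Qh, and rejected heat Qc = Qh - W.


eta = 1 - 366.4940/833.7010 = 0.5604
W = 0.5604 * 7000.5630 = 3923.1236 kJ
Qc = 7000.5630 - 3923.1236 = 3077.4394 kJ

eta = 56.0401%, W = 3923.1236 kJ, Qc = 3077.4394 kJ


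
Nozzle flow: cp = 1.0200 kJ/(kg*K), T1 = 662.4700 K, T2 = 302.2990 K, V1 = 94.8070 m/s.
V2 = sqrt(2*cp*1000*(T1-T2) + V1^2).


dT = 360.1710 K
2*cp*1000*dT = 734748.8400
V1^2 = 8988.3672
V2 = sqrt(743737.2072) = 862.4020 m/s

862.4020 m/s


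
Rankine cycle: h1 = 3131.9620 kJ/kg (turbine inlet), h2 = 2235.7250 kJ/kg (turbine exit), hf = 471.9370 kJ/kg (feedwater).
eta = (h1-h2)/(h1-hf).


W = 896.2370 kJ/kg
Q_in = 2660.0250 kJ/kg
eta = 0.3369 = 33.6928%

eta = 33.6928%


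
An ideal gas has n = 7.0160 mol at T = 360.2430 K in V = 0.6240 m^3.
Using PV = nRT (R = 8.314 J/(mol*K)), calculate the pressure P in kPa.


P = nRT/V = 7.0160 * 8.314 * 360.2430 / 0.6240
= 21013.3431 / 0.6240 = 33675.2293 Pa = 33.6752 kPa

33.6752 kPa


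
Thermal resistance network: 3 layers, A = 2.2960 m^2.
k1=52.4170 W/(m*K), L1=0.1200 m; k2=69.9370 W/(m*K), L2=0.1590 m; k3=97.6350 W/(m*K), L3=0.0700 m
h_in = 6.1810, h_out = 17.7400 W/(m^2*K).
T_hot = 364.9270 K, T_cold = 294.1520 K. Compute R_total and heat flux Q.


R_conv_in = 1/(6.1810*2.2960) = 0.0705
R_1 = 0.1200/(52.4170*2.2960) = 0.0010
R_2 = 0.1590/(69.9370*2.2960) = 0.0010
R_3 = 0.0700/(97.6350*2.2960) = 0.0003
R_conv_out = 1/(17.7400*2.2960) = 0.0246
R_total = 0.0973 K/W
Q = 70.7750 / 0.0973 = 727.2760 W

R_total = 0.0973 K/W, Q = 727.2760 W


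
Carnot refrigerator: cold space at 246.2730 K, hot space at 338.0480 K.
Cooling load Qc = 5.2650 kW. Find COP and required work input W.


COP = 246.2730 / 91.7750 = 2.6834
W = 5.2650 / 2.6834 = 1.9620 kW

COP = 2.6834, W = 1.9620 kW


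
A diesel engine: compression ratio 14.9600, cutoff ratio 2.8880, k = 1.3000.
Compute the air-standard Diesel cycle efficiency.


r^(k-1) = 2.2515
rc^k = 3.9699
eta = 0.4626 = 46.2581%

46.2581%


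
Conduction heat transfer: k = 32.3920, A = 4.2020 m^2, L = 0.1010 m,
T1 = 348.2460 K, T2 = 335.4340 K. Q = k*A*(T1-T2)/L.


dT = 12.8120 K
Q = 32.3920 * 4.2020 * 12.8120 / 0.1010 = 17265.9058 W

17265.9058 W


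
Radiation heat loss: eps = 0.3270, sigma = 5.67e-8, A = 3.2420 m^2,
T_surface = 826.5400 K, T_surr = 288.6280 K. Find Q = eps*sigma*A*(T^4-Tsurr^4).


T^4 = 4.6672e+11
Tsurr^4 = 6.9399e+09
Q = 0.3270 * 5.67e-8 * 3.2420 * 4.5978e+11 = 27637.1376 W

27637.1376 W


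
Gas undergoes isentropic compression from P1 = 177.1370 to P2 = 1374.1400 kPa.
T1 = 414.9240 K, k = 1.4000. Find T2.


(k-1)/k = 0.2857
(P2/P1)^exp = 1.7956
T2 = 414.9240 * 1.7956 = 745.0317 K

745.0317 K


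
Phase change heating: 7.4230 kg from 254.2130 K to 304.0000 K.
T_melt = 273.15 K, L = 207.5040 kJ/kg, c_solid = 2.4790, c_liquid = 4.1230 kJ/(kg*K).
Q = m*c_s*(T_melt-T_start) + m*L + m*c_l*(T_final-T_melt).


Q1 (sensible, solid) = 7.4230 * 2.4790 * 18.9370 = 348.4714 kJ
Q2 (latent) = 7.4230 * 207.5040 = 1540.3022 kJ
Q3 (sensible, liquid) = 7.4230 * 4.1230 * 30.8500 = 944.1651 kJ
Q_total = 2832.9388 kJ

2832.9388 kJ


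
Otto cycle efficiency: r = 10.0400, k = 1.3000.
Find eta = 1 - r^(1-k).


r^(k-1) = 1.9977
eta = 1 - 1/1.9977 = 0.4994 = 49.9413%

49.9413%


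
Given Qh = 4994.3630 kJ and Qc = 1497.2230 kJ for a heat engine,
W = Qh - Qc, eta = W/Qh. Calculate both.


W = 4994.3630 - 1497.2230 = 3497.1400 kJ
eta = 3497.1400 / 4994.3630 = 0.7002 = 70.0217%

W = 3497.1400 kJ, eta = 70.0217%


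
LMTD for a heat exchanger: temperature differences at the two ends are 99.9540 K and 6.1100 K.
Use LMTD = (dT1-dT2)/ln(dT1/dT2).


dT1/dT2 = 16.3591
ln(dT1/dT2) = 2.7948
LMTD = 93.8440 / 2.7948 = 33.5783 K

33.5783 K


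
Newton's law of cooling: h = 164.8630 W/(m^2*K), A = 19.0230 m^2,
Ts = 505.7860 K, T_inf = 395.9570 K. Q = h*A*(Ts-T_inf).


dT = 109.8290 K
Q = 164.8630 * 19.0230 * 109.8290 = 344444.4851 W

344444.4851 W


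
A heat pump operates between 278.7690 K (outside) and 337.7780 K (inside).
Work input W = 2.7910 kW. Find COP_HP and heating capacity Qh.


COP = 337.7780 / 59.0090 = 5.7242
Qh = 5.7242 * 2.7910 = 15.9762 kW

COP = 5.7242, Qh = 15.9762 kW


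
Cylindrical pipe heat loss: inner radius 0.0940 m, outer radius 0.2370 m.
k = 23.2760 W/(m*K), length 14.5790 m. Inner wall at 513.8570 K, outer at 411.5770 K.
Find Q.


dT = 102.2800 K
ln(ro/ri) = 0.9248
Q = 2*pi*23.2760*14.5790*102.2800 / 0.9248 = 235817.0050 W

235817.0050 W


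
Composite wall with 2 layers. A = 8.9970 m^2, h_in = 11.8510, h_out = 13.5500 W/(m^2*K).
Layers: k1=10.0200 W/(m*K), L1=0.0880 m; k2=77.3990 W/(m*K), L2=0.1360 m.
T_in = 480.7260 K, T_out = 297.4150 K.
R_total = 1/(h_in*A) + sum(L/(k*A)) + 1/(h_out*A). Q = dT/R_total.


R_conv_in = 1/(11.8510*8.9970) = 0.0094
R_1 = 0.0880/(10.0200*8.9970) = 0.0010
R_2 = 0.1360/(77.3990*8.9970) = 0.0002
R_conv_out = 1/(13.5500*8.9970) = 0.0082
R_total = 0.0188 K/W
Q = 183.3110 / 0.0188 = 9774.9864 W

R_total = 0.0188 K/W, Q = 9774.9864 W


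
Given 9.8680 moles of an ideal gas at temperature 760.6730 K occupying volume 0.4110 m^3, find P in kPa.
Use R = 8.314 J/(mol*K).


P = nRT/V = 9.8680 * 8.314 * 760.6730 / 0.4110
= 62407.5542 / 0.4110 = 151843.1975 Pa = 151.8432 kPa

151.8432 kPa


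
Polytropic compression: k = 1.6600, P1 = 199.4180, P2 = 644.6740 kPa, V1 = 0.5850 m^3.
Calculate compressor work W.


(k-1)/k = 0.3976
(P2/P1)^exp = 1.5944
W = 2.5152 * 199.4180 * 0.5850 * (1.5944 - 1) = 174.4122 kJ

174.4122 kJ


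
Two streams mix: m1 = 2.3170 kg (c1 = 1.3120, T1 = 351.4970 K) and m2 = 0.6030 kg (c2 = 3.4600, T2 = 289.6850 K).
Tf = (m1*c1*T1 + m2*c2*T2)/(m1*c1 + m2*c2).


num = 1672.9101
den = 5.1263
Tf = 326.3397 K

326.3397 K


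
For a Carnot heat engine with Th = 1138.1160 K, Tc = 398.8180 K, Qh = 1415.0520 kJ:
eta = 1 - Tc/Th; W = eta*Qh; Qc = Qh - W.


eta = 1 - 398.8180/1138.1160 = 0.6496
W = 0.6496 * 1415.0520 = 919.1902 kJ
Qc = 1415.0520 - 919.1902 = 495.8618 kJ

eta = 64.9581%, W = 919.1902 kJ, Qc = 495.8618 kJ


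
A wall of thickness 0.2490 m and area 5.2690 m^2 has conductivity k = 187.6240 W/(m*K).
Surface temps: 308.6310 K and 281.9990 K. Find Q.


dT = 26.6320 K
Q = 187.6240 * 5.2690 * 26.6320 / 0.2490 = 105735.5489 W

105735.5489 W


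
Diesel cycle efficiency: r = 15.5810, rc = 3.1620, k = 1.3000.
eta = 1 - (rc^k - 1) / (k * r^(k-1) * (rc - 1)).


r^(k-1) = 2.2792
rc^k = 4.4663
eta = 0.4589 = 45.8882%

45.8882%


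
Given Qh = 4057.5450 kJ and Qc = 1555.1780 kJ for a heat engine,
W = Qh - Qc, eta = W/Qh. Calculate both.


W = 4057.5450 - 1555.1780 = 2502.3670 kJ
eta = 2502.3670 / 4057.5450 = 0.6167 = 61.6719%

W = 2502.3670 kJ, eta = 61.6719%


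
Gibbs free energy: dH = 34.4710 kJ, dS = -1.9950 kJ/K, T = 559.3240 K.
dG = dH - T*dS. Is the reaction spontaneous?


T*dS = 559.3240 * -1.9950 = -1115.8514 kJ
dG = 34.4710 + 1115.8514 = 1150.3224 kJ (non-spontaneous)

dG = 1150.3224 kJ, non-spontaneous


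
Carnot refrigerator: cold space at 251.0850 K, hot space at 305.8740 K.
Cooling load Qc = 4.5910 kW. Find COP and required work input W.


COP = 251.0850 / 54.7890 = 4.5828
W = 4.5910 / 4.5828 = 1.0018 kW

COP = 4.5828, W = 1.0018 kW


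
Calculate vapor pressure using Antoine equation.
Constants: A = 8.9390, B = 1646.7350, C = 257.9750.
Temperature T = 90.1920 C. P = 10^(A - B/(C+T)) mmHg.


C+T = 348.1670
B/(C+T) = 4.7297
log10(P) = 8.9390 - 4.7297 = 4.2093
P = 10^4.2093 = 16190.9600 mmHg

16190.9600 mmHg


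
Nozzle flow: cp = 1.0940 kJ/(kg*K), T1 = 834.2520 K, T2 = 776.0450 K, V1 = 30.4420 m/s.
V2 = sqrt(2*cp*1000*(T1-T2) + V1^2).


dT = 58.2070 K
2*cp*1000*dT = 127356.9160
V1^2 = 926.7154
V2 = sqrt(128283.6314) = 358.1670 m/s

358.1670 m/s


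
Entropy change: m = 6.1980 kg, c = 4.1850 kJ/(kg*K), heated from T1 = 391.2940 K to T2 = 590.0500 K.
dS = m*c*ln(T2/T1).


T2/T1 = 1.5079
ln(T2/T1) = 0.4107
dS = 6.1980 * 4.1850 * 0.4107 = 10.6542 kJ/K

10.6542 kJ/K


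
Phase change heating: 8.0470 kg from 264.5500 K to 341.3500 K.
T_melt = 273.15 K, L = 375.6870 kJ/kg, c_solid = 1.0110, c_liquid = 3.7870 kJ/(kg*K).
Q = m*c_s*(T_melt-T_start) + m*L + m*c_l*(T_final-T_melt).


Q1 (sensible, solid) = 8.0470 * 1.0110 * 8.6000 = 69.9654 kJ
Q2 (latent) = 8.0470 * 375.6870 = 3023.1533 kJ
Q3 (sensible, liquid) = 8.0470 * 3.7870 * 68.2000 = 2078.3260 kJ
Q_total = 5171.4448 kJ

5171.4448 kJ


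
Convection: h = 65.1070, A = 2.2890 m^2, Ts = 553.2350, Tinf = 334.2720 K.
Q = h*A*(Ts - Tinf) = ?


dT = 218.9630 K
Q = 65.1070 * 2.2890 * 218.9630 = 32632.0390 W

32632.0390 W


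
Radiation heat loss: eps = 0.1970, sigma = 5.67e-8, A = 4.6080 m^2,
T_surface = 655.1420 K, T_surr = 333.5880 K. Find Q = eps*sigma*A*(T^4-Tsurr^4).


T^4 = 1.8422e+11
Tsurr^4 = 1.2383e+10
Q = 0.1970 * 5.67e-8 * 4.6080 * 1.7184e+11 = 8844.6907 W

8844.6907 W


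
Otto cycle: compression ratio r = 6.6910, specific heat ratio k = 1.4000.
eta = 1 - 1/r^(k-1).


r^(k-1) = 2.1389
eta = 1 - 1/2.1389 = 0.5325 = 53.2476%

53.2476%


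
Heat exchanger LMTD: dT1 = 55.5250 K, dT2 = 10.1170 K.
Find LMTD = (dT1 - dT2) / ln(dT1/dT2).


dT1/dT2 = 5.4883
ln(dT1/dT2) = 1.7026
LMTD = 45.4080 / 1.7026 = 26.6695 K

26.6695 K


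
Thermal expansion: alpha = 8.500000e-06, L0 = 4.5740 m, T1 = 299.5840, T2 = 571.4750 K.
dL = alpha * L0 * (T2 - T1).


dT = 271.8910 K
dL = 8.500000e-06 * 4.5740 * 271.8910 = 0.010571 m
L_final = 4.584571 m

dL = 0.010571 m


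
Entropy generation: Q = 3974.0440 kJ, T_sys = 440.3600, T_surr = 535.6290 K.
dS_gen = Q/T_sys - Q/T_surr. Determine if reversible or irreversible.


dS_sys = 3974.0440/440.3600 = 9.0245 kJ/K
dS_surr = -3974.0440/535.6290 = -7.4194 kJ/K
dS_gen = 9.0245 - 7.4194 = 1.6051 kJ/K (irreversible)

dS_gen = 1.6051 kJ/K, irreversible
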